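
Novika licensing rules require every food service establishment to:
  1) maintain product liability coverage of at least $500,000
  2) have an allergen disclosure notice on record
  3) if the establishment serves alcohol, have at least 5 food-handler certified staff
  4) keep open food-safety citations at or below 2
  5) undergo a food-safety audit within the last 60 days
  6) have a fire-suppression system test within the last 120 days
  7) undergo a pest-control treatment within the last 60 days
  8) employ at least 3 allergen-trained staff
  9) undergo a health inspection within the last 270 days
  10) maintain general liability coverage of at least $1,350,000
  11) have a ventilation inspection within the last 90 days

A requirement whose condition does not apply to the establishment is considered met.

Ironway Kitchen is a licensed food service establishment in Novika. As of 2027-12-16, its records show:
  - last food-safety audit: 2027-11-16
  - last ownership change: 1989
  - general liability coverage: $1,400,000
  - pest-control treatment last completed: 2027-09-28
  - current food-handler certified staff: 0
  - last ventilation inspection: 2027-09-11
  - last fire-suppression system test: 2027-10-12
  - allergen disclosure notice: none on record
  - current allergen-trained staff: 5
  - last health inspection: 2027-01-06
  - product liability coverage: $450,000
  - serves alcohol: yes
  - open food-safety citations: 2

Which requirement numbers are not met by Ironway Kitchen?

1, 2, 3, 7, 9, 11

1. product liability coverage $450,000 < $500,000 → not met
2. allergen disclosure notice absent → not met
3. condition 'serves alcohol' holds; food-handler certified staff 0 < 5 → not met
4. open food-safety citations 2 ≤ 2 → met
5. food-safety audit 30 days ago vs limit 60 → met
6. fire-suppression system test 65 days ago vs limit 120 → met
7. pest-control treatment 79 days ago vs limit 60 → not met
8. allergen-trained staff 5 ≥ 3 → met
9. health inspection 344 days ago vs limit 270 → not met
10. general liability coverage $1,400,000 ≥ $1,350,000 → met
11. ventilation inspection 96 days ago vs limit 90 → not met
Not met: 1, 2, 3, 7, 9, 11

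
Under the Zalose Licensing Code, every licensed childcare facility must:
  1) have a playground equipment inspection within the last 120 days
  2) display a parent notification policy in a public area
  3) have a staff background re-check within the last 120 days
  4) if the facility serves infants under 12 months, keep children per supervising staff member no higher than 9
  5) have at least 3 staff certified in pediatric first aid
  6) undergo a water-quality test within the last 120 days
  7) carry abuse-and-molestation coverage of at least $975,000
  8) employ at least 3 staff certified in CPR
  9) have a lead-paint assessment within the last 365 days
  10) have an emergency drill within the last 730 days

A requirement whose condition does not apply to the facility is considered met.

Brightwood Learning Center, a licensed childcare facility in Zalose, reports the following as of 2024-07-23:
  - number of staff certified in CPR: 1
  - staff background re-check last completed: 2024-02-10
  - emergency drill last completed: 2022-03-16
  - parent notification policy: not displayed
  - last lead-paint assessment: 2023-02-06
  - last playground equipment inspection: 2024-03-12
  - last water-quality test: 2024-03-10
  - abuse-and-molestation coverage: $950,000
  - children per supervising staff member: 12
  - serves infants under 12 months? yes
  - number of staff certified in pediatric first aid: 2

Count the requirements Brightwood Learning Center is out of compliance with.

10

1. playground equipment inspection 133 days ago vs limit 120 → not met
2. parent notification policy absent → not met
3. staff background re-check 164 days ago vs limit 120 → not met
4. condition 'serves infants under 12 months' holds; children per supervising staff member 12 > 9 → not met
5. staff certified in pediatric first aid 2 < 3 → not met
6. water-quality test 135 days ago vs limit 120 → not met
7. abuse-and-molestation coverage $950,000 < $975,000 → not met
8. staff certified in CPR 1 < 3 → not met
9. lead-paint assessment 533 days ago vs limit 365 → not met
10. emergency drill 860 days ago vs limit 730 → not met
Not met: 10 of 10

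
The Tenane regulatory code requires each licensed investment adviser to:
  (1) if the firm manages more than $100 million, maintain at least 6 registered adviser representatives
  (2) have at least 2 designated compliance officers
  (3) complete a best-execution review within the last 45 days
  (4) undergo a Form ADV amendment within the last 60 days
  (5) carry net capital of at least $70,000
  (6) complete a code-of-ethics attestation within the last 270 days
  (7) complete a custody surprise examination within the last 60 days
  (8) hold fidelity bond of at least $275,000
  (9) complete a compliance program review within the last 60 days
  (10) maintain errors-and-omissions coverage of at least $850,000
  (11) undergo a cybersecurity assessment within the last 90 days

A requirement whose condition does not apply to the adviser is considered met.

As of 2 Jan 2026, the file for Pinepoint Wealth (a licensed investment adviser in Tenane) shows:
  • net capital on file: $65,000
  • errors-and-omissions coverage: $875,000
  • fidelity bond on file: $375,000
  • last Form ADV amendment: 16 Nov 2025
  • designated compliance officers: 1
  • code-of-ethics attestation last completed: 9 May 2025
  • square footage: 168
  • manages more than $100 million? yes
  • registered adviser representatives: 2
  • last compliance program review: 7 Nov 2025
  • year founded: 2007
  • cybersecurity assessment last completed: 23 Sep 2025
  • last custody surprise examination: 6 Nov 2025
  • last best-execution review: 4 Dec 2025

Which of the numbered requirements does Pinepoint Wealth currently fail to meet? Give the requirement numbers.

1. condition 'manages more than $100 million' holds; registered adviser representatives 2 < 6 → not met
2. designated compliance officers 1 < 2 → not met
3. best-execution review 29 days ago vs limit 45 → met
4. Form ADV amendment 47 days ago vs limit 60 → met
5. net capital $65,000 < $70,000 → not met
6. code-of-ethics attestation 238 days ago vs limit 270 → met
7. custody surprise examination 57 days ago vs limit 60 → met
8. fidelity bond $375,000 ≥ $275,000 → met
9. compliance program review 56 days ago vs limit 60 → met
10. errors-and-omissions coverage $875,000 ≥ $850,000 → met
11. cybersecurity assessment 101 days ago vs limit 90 → not met
Not met: 1, 2, 5, 11

1, 2, 5, 11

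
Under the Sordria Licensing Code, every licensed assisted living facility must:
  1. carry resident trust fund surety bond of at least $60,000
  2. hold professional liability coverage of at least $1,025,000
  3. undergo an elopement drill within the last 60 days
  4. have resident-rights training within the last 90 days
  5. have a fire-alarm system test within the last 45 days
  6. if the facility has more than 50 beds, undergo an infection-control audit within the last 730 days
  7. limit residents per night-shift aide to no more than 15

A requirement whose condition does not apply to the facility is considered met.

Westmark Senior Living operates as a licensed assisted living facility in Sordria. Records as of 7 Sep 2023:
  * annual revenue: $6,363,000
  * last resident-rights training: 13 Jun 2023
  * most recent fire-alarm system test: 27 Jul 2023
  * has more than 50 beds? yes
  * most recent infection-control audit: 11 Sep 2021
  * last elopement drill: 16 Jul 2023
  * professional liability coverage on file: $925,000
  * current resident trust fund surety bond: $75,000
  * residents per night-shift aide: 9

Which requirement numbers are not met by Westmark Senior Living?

1. resident trust fund surety bond $75,000 ≥ $60,000 → met
2. professional liability coverage $925,000 < $1,025,000 → not met
3. elopement drill 53 days ago vs limit 60 → met
4. resident-rights training 86 days ago vs limit 90 → met
5. fire-alarm system test 42 days ago vs limit 45 → met
6. condition 'has more than 50 beds' holds; infection-control audit 726 days ago vs limit 730 → met
7. residents per night-shift aide 9 ≤ 15 → met
Not met: 2

2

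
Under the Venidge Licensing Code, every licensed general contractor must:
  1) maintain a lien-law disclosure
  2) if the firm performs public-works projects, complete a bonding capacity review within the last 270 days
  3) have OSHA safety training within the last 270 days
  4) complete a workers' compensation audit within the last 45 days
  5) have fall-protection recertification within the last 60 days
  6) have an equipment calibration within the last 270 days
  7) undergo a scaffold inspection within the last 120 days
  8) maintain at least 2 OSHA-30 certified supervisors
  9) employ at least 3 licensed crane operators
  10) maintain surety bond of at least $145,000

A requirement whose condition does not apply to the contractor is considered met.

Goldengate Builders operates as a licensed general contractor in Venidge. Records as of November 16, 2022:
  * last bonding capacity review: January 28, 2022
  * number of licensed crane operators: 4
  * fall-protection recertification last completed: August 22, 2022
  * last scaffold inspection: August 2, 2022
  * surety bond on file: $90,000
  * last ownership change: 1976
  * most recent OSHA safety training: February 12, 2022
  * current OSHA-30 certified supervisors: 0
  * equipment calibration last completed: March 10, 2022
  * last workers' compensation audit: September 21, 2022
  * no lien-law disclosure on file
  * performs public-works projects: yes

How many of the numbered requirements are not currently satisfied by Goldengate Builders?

1. lien-law disclosure absent → not met
2. condition 'performs public-works projects' holds; bonding capacity review 292 days ago vs limit 270 → not met
3. OSHA safety training 277 days ago vs limit 270 → not met
4. workers' compensation audit 56 days ago vs limit 45 → not met
5. fall-protection recertification 86 days ago vs limit 60 → not met
6. equipment calibration 251 days ago vs limit 270 → met
7. scaffold inspection 106 days ago vs limit 120 → met
8. OSHA-30 certified supervisors 0 < 2 → not met
9. licensed crane operators 4 ≥ 3 → met
10. surety bond $90,000 < $145,000 → not met
Not met: 7 of 10

7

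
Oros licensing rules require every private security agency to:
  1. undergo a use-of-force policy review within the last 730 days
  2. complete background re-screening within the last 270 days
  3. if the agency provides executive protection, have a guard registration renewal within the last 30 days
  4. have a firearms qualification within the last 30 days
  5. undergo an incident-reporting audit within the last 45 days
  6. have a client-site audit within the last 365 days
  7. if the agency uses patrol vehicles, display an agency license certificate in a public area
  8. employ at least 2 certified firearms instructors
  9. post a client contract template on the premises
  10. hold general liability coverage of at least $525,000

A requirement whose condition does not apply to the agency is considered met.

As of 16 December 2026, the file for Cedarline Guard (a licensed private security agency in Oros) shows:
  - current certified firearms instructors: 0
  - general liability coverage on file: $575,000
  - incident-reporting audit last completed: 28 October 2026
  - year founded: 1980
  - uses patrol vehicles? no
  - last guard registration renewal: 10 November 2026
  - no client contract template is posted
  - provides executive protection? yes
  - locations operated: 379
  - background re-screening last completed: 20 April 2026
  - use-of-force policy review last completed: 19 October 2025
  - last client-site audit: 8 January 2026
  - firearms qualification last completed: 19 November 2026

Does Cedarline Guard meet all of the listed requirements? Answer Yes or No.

No

1. use-of-force policy review 423 days ago vs limit 730 → met
2. background re-screening 240 days ago vs limit 270 → met
3. condition 'provides executive protection' holds; guard registration renewal 36 days ago vs limit 30 → not met
4. firearms qualification 27 days ago vs limit 30 → met
5. incident-reporting audit 49 days ago vs limit 45 → not met
6. client-site audit 342 days ago vs limit 365 → met
7. condition 'uses patrol vehicles' does not hold → requirement n/a → met
8. certified firearms instructors 0 < 2 → not met
9. client contract template absent → not met
10. general liability coverage $575,000 ≥ $525,000 → met
Not met: 3, 5, 8, 9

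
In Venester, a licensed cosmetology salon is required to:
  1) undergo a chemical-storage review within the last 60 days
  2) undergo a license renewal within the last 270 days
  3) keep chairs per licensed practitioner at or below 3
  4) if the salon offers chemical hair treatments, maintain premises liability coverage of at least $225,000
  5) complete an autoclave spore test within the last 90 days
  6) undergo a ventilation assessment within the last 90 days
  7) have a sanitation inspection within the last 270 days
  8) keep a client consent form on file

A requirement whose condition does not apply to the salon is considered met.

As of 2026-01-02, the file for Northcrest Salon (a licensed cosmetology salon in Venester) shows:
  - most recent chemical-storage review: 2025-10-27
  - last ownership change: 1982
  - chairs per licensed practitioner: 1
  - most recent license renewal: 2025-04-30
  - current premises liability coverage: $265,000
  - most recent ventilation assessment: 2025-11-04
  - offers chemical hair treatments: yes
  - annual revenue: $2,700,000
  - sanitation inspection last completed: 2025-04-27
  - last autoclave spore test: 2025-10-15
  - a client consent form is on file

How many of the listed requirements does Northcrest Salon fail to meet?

1

1. chemical-storage review 67 days ago vs limit 60 → not met
2. license renewal 247 days ago vs limit 270 → met
3. chairs per licensed practitioner 1 ≤ 3 → met
4. condition 'offers chemical hair treatments' holds; premises liability coverage $265,000 ≥ $225,000 → met
5. autoclave spore test 79 days ago vs limit 90 → met
6. ventilation assessment 59 days ago vs limit 90 → met
7. sanitation inspection 250 days ago vs limit 270 → met
8. client consent form present → met
Not met: 1 of 8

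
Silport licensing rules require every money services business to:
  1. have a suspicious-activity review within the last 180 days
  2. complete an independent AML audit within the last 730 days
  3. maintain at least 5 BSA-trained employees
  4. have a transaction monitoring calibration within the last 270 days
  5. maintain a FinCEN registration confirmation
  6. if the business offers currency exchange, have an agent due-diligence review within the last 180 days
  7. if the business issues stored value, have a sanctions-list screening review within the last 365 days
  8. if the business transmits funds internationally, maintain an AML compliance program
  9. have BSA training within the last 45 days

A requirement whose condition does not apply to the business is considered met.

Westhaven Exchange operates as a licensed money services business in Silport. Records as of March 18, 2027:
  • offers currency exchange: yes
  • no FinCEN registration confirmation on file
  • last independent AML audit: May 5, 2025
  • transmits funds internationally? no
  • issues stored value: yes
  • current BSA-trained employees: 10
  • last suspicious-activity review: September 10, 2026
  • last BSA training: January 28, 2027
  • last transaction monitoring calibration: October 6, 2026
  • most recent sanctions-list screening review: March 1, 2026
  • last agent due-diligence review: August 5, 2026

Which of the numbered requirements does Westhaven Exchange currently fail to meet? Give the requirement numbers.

1. suspicious-activity review 189 days ago vs limit 180 → not met
2. independent AML audit 682 days ago vs limit 730 → met
3. BSA-trained employees 10 ≥ 5 → met
4. transaction monitoring calibration 163 days ago vs limit 270 → met
5. FinCEN registration confirmation absent → not met
6. condition 'offers currency exchange' holds; agent due-diligence review 225 days ago vs limit 180 → not met
7. condition 'issues stored value' holds; sanctions-list screening review 382 days ago vs limit 365 → not met
8. condition 'transmits funds internationally' does not hold → requirement n/a → met
9. BSA training 49 days ago vs limit 45 → not met
Not met: 1, 5, 6, 7, 9

1, 5, 6, 7, 9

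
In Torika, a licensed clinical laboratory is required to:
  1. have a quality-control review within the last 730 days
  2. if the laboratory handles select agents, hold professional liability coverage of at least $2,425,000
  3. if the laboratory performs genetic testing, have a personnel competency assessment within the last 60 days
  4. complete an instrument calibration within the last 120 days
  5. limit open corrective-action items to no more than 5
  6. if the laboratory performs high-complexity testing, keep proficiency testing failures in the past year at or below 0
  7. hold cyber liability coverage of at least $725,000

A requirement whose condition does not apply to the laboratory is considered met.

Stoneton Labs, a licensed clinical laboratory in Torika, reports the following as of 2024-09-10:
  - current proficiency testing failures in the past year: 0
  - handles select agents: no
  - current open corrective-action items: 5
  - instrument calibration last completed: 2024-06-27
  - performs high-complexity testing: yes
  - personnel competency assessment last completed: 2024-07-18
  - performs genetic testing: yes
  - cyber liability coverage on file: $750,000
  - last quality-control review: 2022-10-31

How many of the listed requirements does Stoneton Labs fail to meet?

0

1. quality-control review 680 days ago vs limit 730 → met
2. condition 'handles select agents' does not hold → requirement n/a → met
3. condition 'performs genetic testing' holds; personnel competency assessment 54 days ago vs limit 60 → met
4. instrument calibration 75 days ago vs limit 120 → met
5. open corrective-action items 5 ≤ 5 → met
6. condition 'performs high-complexity testing' holds; proficiency testing failures in the past year 0 ≤ 0 → met
7. cyber liability coverage $750,000 ≥ $725,000 → met
Not met: 0 of 7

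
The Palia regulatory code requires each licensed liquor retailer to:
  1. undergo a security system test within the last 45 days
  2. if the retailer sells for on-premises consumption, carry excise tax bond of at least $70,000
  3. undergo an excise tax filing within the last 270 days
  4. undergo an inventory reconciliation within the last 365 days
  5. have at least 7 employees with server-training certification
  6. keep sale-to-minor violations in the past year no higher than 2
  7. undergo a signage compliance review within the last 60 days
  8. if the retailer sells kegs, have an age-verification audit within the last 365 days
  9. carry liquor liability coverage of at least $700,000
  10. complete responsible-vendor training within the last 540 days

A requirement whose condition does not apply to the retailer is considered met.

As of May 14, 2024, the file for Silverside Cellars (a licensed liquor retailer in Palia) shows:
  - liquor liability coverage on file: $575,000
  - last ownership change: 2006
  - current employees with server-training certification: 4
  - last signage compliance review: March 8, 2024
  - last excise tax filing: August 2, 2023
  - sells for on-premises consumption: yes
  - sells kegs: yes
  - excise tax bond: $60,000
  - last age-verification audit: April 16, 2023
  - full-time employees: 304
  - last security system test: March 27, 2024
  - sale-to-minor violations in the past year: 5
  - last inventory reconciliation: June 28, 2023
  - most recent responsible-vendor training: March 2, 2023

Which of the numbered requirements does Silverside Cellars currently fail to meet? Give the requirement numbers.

1, 2, 3, 5, 6, 7, 8, 9

1. security system test 48 days ago vs limit 45 → not met
2. condition 'sells for on-premises consumption' holds; excise tax bond $60,000 < $70,000 → not met
3. excise tax filing 286 days ago vs limit 270 → not met
4. inventory reconciliation 321 days ago vs limit 365 → met
5. employees with server-training certification 4 < 7 → not met
6. sale-to-minor violations in the past year 5 > 2 → not met
7. signage compliance review 67 days ago vs limit 60 → not met
8. condition 'sells kegs' holds; age-verification audit 394 days ago vs limit 365 → not met
9. liquor liability coverage $575,000 < $700,000 → not met
10. responsible-vendor training 439 days ago vs limit 540 → met
Not met: 1, 2, 3, 5, 6, 7, 8, 9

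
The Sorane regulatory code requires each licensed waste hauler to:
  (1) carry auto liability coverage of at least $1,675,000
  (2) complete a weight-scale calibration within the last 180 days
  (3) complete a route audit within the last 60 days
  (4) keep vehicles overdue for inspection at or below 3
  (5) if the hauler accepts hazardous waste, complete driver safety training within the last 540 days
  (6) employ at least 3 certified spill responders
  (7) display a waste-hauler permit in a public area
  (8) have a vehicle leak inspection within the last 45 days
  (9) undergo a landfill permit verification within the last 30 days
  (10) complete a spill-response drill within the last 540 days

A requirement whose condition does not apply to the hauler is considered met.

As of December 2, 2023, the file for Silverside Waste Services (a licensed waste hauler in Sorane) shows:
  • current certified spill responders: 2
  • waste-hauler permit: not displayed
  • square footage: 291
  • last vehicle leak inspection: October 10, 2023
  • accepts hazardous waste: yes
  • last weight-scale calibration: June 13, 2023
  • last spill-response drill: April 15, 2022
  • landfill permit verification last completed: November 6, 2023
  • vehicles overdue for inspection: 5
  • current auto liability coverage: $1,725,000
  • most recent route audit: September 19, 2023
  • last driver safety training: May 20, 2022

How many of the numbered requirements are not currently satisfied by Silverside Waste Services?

1. auto liability coverage $1,725,000 ≥ $1,675,000 → met
2. weight-scale calibration 172 days ago vs limit 180 → met
3. route audit 74 days ago vs limit 60 → not met
4. vehicles overdue for inspection 5 > 3 → not met
5. condition 'accepts hazardous waste' holds; driver safety training 561 days ago vs limit 540 → not met
6. certified spill responders 2 < 3 → not met
7. waste-hauler permit absent → not met
8. vehicle leak inspection 53 days ago vs limit 45 → not met
9. landfill permit verification 26 days ago vs limit 30 → met
10. spill-response drill 596 days ago vs limit 540 → not met
Not met: 7 of 10

7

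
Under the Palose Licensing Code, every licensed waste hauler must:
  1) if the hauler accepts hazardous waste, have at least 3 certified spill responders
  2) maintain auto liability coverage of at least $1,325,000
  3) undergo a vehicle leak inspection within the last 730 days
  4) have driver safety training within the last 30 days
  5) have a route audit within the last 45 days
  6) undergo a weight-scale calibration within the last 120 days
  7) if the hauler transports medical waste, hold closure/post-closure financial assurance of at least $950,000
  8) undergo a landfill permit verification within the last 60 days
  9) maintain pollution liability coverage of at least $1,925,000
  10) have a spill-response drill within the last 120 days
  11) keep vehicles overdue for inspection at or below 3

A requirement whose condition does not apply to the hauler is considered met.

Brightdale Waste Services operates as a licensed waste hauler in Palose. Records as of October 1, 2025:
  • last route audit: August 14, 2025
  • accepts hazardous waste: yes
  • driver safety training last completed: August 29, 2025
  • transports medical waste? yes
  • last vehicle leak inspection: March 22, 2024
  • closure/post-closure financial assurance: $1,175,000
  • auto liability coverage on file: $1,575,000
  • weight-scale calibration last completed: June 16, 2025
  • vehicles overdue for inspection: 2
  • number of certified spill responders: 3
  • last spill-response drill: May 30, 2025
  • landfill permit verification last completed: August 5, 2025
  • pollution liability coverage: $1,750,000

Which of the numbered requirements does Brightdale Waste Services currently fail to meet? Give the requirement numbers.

1. condition 'accepts hazardous waste' holds; certified spill responders 3 ≥ 3 → met
2. auto liability coverage $1,575,000 ≥ $1,325,000 → met
3. vehicle leak inspection 558 days ago vs limit 730 → met
4. driver safety training 33 days ago vs limit 30 → not met
5. route audit 48 days ago vs limit 45 → not met
6. weight-scale calibration 107 days ago vs limit 120 → met
7. condition 'transports medical waste' holds; closure/post-closure financial assurance $1,175,000 ≥ $950,000 → met
8. landfill permit verification 57 days ago vs limit 60 → met
9. pollution liability coverage $1,750,000 < $1,925,000 → not met
10. spill-response drill 124 days ago vs limit 120 → not met
11. vehicles overdue for inspection 2 ≤ 3 → met
Not met: 4, 5, 9, 10

4, 5, 9, 10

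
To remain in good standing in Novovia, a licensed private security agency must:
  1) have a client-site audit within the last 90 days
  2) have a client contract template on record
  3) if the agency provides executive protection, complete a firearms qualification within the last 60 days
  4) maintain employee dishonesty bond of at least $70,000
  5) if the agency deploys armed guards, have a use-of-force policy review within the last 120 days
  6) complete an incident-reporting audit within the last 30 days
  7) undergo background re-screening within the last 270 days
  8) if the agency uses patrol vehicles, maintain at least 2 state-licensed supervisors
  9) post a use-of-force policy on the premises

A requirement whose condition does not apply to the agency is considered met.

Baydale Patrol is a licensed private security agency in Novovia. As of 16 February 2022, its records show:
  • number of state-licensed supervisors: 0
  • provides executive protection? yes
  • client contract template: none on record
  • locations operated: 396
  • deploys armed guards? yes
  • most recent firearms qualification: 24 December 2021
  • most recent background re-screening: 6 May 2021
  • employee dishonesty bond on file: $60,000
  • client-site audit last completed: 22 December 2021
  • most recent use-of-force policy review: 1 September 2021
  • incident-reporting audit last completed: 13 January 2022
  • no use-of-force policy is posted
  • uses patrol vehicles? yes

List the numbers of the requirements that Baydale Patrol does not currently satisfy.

2, 4, 5, 6, 7, 8, 9

1. client-site audit 56 days ago vs limit 90 → met
2. client contract template absent → not met
3. condition 'provides executive protection' holds; firearms qualification 54 days ago vs limit 60 → met
4. employee dishonesty bond $60,000 < $70,000 → not met
5. condition 'deploys armed guards' holds; use-of-force policy review 168 days ago vs limit 120 → not met
6. incident-reporting audit 34 days ago vs limit 30 → not met
7. background re-screening 286 days ago vs limit 270 → not met
8. condition 'uses patrol vehicles' holds; state-licensed supervisors 0 < 2 → not met
9. use-of-force policy absent → not met
Not met: 2, 4, 5, 6, 7, 8, 9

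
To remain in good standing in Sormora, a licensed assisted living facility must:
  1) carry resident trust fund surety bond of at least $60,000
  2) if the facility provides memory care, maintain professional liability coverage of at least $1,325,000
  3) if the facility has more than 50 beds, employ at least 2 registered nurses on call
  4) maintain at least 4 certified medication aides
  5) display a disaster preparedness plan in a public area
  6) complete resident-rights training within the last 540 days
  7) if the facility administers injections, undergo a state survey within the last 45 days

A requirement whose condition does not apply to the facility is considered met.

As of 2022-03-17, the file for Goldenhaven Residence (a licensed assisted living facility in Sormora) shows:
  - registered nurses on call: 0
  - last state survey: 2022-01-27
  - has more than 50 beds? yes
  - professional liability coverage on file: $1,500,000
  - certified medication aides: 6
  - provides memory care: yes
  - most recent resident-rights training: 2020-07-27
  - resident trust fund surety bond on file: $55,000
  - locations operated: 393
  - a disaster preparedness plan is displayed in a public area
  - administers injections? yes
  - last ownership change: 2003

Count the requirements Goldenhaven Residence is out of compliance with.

1. resident trust fund surety bond $55,000 < $60,000 → not met
2. condition 'provides memory care' holds; professional liability coverage $1,500,000 ≥ $1,325,000 → met
3. condition 'has more than 50 beds' holds; registered nurses on call 0 < 2 → not met
4. certified medication aides 6 ≥ 4 → met
5. disaster preparedness plan present → met
6. resident-rights training 598 days ago vs limit 540 → not met
7. condition 'administers injections' holds; state survey 49 days ago vs limit 45 → not met
Not met: 4 of 7

4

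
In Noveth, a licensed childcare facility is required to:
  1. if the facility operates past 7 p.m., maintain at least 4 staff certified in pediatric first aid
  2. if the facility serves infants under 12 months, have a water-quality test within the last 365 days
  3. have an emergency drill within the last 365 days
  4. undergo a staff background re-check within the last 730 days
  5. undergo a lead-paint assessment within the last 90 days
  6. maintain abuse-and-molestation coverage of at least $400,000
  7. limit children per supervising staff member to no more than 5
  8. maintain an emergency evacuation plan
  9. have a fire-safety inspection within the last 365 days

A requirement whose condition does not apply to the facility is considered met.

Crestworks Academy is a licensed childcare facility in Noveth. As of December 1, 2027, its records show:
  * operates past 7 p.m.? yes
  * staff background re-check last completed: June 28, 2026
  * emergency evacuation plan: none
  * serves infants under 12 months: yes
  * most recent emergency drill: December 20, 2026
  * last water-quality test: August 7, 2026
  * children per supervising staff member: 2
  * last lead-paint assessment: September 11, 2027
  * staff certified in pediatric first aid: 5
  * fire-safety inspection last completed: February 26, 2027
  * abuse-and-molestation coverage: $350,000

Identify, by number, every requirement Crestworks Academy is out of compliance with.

2, 6, 8

1. condition 'operates past 7 p.m.' holds; staff certified in pediatric first aid 5 ≥ 4 → met
2. condition 'serves infants under 12 months' holds; water-quality test 481 days ago vs limit 365 → not met
3. emergency drill 346 days ago vs limit 365 → met
4. staff background re-check 521 days ago vs limit 730 → met
5. lead-paint assessment 81 days ago vs limit 90 → met
6. abuse-and-molestation coverage $350,000 < $400,000 → not met
7. children per supervising staff member 2 ≤ 5 → met
8. emergency evacuation plan absent → not met
9. fire-safety inspection 278 days ago vs limit 365 → met
Not met: 2, 6, 8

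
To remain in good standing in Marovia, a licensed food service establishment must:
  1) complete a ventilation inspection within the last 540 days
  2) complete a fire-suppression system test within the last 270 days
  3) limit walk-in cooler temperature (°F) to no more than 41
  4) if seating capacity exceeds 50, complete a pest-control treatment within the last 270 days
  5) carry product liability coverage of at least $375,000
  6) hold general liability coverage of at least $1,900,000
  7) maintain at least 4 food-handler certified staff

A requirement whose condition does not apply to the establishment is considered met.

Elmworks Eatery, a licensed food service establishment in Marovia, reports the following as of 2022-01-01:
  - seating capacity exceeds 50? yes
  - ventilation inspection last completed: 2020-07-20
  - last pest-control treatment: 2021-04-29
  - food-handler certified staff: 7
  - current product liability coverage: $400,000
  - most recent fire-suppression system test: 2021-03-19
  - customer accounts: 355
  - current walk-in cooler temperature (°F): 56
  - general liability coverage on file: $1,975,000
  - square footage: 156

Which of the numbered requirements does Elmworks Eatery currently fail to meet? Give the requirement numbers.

1. ventilation inspection 530 days ago vs limit 540 → met
2. fire-suppression system test 288 days ago vs limit 270 → not met
3. walk-in cooler temperature (°F) 56 > 41 → not met
4. condition 'seating capacity exceeds 50' holds; pest-control treatment 247 days ago vs limit 270 → met
5. product liability coverage $400,000 ≥ $375,000 → met
6. general liability coverage $1,975,000 ≥ $1,900,000 → met
7. food-handler certified staff 7 ≥ 4 → met
Not met: 2, 3

2, 3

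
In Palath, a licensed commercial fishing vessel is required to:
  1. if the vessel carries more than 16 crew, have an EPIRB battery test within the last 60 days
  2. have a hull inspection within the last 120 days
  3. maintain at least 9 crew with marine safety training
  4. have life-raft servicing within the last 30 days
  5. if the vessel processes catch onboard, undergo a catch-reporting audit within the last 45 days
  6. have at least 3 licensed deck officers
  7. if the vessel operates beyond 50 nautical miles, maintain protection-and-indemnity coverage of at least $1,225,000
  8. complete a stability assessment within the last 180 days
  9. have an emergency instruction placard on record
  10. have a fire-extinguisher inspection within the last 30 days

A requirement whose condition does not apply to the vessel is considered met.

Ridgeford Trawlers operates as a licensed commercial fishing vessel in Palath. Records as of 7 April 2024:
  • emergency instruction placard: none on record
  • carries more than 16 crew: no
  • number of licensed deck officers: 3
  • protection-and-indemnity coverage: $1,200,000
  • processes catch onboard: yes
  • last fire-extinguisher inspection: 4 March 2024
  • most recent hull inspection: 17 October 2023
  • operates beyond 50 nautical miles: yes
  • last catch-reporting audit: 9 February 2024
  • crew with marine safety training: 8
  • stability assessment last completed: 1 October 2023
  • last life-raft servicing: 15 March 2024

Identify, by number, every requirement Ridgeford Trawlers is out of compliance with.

2, 3, 5, 7, 8, 9, 10

1. condition 'carries more than 16 crew' does not hold → requirement n/a → met
2. hull inspection 173 days ago vs limit 120 → not met
3. crew with marine safety training 8 < 9 → not met
4. life-raft servicing 23 days ago vs limit 30 → met
5. condition 'processes catch onboard' holds; catch-reporting audit 58 days ago vs limit 45 → not met
6. licensed deck officers 3 ≥ 3 → met
7. condition 'operates beyond 50 nautical miles' holds; protection-and-indemnity coverage $1,200,000 < $1,225,000 → not met
8. stability assessment 189 days ago vs limit 180 → not met
9. emergency instruction placard absent → not met
10. fire-extinguisher inspection 34 days ago vs limit 30 → not met
Not met: 2, 3, 5, 7, 8, 9, 10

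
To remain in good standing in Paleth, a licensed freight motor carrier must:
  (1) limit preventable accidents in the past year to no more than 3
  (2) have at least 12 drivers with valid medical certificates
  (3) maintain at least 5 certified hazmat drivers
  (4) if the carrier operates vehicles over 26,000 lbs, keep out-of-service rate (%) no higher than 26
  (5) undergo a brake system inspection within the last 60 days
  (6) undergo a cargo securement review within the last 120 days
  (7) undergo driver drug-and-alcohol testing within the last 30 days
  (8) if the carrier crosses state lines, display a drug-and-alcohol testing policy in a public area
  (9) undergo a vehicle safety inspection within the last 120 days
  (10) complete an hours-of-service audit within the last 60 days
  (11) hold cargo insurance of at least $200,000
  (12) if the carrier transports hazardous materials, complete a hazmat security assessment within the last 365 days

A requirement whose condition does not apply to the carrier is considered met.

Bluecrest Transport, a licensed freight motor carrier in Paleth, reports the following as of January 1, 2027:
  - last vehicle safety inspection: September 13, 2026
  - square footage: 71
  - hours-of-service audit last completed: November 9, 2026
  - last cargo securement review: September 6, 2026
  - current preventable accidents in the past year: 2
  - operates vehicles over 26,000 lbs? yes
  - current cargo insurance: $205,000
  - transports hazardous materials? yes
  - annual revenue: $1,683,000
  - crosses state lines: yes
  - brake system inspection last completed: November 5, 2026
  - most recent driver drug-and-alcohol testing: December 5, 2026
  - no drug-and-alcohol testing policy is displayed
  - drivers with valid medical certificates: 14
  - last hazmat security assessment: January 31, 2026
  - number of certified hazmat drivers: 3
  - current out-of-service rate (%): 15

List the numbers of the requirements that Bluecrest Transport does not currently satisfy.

1. preventable accidents in the past year 2 ≤ 3 → met
2. drivers with valid medical certificates 14 ≥ 12 → met
3. certified hazmat drivers 3 < 5 → not met
4. condition 'operates vehicles over 26,000 lbs' holds; out-of-service rate (%) 15 ≤ 26 → met
5. brake system inspection 57 days ago vs limit 60 → met
6. cargo securement review 117 days ago vs limit 120 → met
7. driver drug-and-alcohol testing 27 days ago vs limit 30 → met
8. condition 'crosses state lines' holds; drug-and-alcohol testing policy absent → not met
9. vehicle safety inspection 110 days ago vs limit 120 → met
10. hours-of-service audit 53 days ago vs limit 60 → met
11. cargo insurance $205,000 ≥ $200,000 → met
12. condition 'transports hazardous materials' holds; hazmat security assessment 335 days ago vs limit 365 → met
Not met: 3, 8

3, 8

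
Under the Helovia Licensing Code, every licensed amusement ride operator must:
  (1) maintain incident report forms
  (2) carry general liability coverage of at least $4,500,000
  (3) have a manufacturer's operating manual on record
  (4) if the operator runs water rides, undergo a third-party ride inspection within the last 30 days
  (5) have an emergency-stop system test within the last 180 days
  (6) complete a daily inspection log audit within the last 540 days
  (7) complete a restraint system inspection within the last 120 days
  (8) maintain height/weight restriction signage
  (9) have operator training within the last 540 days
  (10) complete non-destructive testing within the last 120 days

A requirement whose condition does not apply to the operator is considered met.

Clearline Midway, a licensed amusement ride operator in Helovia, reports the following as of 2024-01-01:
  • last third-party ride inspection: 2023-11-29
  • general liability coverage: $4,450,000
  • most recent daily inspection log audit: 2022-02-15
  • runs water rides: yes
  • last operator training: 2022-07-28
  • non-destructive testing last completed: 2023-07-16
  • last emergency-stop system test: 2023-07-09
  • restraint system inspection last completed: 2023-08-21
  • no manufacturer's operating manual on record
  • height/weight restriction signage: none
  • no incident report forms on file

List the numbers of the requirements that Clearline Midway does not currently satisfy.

1, 2, 3, 4, 6, 7, 8, 10

1. incident report forms absent → not met
2. general liability coverage $4,450,000 < $4,500,000 → not met
3. manufacturer's operating manual absent → not met
4. condition 'runs water rides' holds; third-party ride inspection 33 days ago vs limit 30 → not met
5. emergency-stop system test 176 days ago vs limit 180 → met
6. daily inspection log audit 685 days ago vs limit 540 → not met
7. restraint system inspection 133 days ago vs limit 120 → not met
8. height/weight restriction signage absent → not met
9. operator training 522 days ago vs limit 540 → met
10. non-destructive testing 169 days ago vs limit 120 → not met
Not met: 1, 2, 3, 4, 6, 7, 8, 10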